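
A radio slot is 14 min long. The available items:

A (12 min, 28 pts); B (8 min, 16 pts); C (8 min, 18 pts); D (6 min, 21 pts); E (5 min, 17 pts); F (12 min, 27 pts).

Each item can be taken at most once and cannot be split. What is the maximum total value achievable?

This is a 0/1 knapsack; check combinations near the capacity.
- C+D: duration 8+6=14, value 18+21=39
- D+E: duration 6+5=11, value 21+17=38
- B+D: duration 8+6=14, value 16+21=37
- C+E: duration 8+5=13, value 18+17=35
- B+E: duration 8+5=13, value 16+17=33
Best: 39 pts.

39 pts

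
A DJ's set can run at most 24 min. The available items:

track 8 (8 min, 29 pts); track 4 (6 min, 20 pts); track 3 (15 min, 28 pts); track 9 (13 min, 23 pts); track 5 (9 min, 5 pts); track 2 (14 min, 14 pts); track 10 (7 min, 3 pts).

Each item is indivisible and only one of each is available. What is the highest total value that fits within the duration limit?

57 pts

This is a 0/1 knapsack; check combinations near the capacity.
- track 8+track 3: duration 8+15=23, value 29+28=57
- track 8+track 4+track 5: duration 8+6+9=23, value 29+20+5=54
- track 8+track 9: duration 8+13=21, value 29+23=52
- track 8+track 4+track 10: duration 8+6+7=21, value 29+20+3=52
Best: 57 pts.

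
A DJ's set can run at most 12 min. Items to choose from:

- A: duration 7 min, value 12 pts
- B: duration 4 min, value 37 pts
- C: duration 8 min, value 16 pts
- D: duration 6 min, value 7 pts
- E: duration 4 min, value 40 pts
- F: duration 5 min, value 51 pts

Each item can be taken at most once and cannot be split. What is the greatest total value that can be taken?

This is a 0/1 knapsack; check combinations near the capacity.
- E+F: duration 4+5=9, value 40+51=91
- B+F: duration 4+5=9, value 37+51=88
- B+E: duration 4+4=8, value 37+40=77
- A+F: duration 7+5=12, value 12+51=63
- D+F: duration 6+5=11, value 7+51=58
Best: 91 pts.

91 pts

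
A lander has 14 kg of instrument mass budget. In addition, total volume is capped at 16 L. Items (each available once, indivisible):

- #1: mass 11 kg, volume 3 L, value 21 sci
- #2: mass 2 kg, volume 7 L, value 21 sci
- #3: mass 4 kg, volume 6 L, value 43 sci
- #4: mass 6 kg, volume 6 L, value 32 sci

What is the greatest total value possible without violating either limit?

Feasible sets respecting both limits:
- #3+#4: mass 10, volume 12, value 75
- #2+#3: mass 6, volume 13, value 64
- #2+#4: mass 8, volume 13, value 53
Best: 75 sci.

75 sci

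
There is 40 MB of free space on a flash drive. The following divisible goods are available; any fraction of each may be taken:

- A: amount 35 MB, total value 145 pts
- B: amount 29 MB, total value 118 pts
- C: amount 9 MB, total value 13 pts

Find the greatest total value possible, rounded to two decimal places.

Take in order of value per unit:
- A (145/35 per unit): all 35 → value 145, running total 145.00
- B (118/29 per unit): 5 of 29 → value 5×118/29 = 20.3448, running total 165.34
Total 165.34.

165.34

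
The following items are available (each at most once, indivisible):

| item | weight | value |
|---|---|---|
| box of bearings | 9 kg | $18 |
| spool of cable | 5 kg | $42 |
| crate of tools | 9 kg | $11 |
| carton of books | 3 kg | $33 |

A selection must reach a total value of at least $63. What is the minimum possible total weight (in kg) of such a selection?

Subsets with value ≥ 63, sorted by total weight:
- spool of cable+carton of books: weight 8, value 75
- box of bearings+spool of cable+carton of books: weight 17, value 93
- spool of cable+crate of tools+carton of books: weight 17, value 86
- box of bearings+spool of cable+crate of tools: weight 23, value 71
Minimum weight: 8 kg.

8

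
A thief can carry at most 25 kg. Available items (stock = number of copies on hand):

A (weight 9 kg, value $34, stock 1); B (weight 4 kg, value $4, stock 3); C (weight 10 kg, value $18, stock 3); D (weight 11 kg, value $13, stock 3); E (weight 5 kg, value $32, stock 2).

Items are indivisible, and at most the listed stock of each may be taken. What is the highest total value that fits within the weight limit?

$102

Best selections within weight 25 and stock limits:
- 1×A + 1×B + 2×E: weight 23, value 102
- 1×A + 2×E: weight 19, value 98
Best: $102.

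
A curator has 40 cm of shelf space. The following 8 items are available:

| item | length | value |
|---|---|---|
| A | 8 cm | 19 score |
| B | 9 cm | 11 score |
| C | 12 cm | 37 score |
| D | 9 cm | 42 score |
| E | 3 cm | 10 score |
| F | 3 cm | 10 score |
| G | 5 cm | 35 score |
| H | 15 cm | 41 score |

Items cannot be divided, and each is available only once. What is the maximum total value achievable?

This is a 0/1 knapsack; check combinations near the capacity.
- A+C+D+E+F+G: length 8+12+9+3+3+5=40, value 19+37+42+10+10+35=153
- A+D+E+G+H: length 8+9+3+5+15=40, value 19+42+10+35+41=147
- A+D+F+G+H: length 8+9+3+5+15=40, value 19+42+10+35+41=147
Best: 153 score.

153 score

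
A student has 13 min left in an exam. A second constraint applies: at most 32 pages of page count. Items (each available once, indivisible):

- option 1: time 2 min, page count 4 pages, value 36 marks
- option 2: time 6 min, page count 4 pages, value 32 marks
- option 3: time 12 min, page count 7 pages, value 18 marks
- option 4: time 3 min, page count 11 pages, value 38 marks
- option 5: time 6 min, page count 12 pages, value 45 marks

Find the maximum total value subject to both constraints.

119 marks

Feasible sets respecting both limits:
- option 1+option 4+option 5: time 11, page count 27, value 119
- option 1+option 2+option 4: time 11, page count 19, value 106
- option 4+option 5: time 9, page count 23, value 83
Best: 119 marks.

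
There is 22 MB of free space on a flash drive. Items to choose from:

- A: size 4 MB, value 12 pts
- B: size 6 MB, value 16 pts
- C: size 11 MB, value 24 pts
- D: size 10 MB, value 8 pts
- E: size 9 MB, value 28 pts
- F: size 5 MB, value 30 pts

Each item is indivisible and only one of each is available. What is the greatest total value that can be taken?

Check high-value combinations within 22 MB:
- B+E+F: size 6+9+5=20, value 16+28+30=74
- A+E+F: size 4+9+5=18, value 12+28+30=70
- B+C+F: size 6+11+5=22, value 16+24+30=70
- A+C+F: size 4+11+5=20, value 12+24+30=66
Best: 74 pts.

74 pts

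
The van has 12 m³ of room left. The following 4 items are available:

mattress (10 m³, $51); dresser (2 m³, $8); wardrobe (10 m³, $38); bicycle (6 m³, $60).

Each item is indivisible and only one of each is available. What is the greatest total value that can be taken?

$68

This is a 0/1 knapsack; check combinations near the capacity.
- dresser+bicycle: volume 2+6=8, value 8+60=68
- bicycle: volume 6, value 60
- mattress+dresser: volume 10+2=12, value 51+8=59
- mattress: volume 10, value 51
Best: $68.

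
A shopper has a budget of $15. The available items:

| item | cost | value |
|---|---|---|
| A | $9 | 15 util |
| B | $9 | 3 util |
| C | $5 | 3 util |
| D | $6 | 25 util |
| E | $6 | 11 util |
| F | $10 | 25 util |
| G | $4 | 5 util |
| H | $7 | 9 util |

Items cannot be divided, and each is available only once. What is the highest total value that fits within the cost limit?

Check high-value combinations within $15:
- A+D: cost 9+6=15, value 15+25=40
- D+E: cost 6+6=12, value 25+11=36
- D+H: cost 6+7=13, value 25+9=34
- C+D+G: cost 5+6+4=15, value 3+25+5=33
- D+G: cost 6+4=10, value 25+5=30
Best: 40 util.

40 util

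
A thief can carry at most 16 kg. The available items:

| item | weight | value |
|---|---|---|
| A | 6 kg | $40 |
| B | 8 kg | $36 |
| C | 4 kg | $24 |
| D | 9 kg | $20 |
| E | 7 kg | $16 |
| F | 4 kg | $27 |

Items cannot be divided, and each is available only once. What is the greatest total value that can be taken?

$91

Check high-value combinations within 16 kg:
- A+C+F: weight 6+4+4=14, value 40+24+27=91
- B+C+F: weight 8+4+4=16, value 36+24+27=87
- A+B: weight 6+8=14, value 40+36=76
- A+F: weight 6+4=10, value 40+27=67
Best: $91.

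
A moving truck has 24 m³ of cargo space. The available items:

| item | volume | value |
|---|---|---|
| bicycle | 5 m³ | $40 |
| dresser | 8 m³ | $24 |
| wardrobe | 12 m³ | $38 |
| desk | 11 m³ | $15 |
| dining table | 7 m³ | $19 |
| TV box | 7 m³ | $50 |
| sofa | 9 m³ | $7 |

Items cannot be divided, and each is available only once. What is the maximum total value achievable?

Check high-value combinations within 24 m³:
- bicycle+wardrobe+TV box: volume 5+12+7=24, value 40+38+50=128
- bicycle+dresser+TV box: volume 5+8+7=20, value 40+24+50=114
- bicycle+dining table+TV box: volume 5+7+7=19, value 40+19+50=109
- bicycle+desk+TV box: volume 5+11+7=23, value 40+15+50=105
- bicycle+TV box+sofa: volume 5+7+9=21, value 40+50+7=97
Best: $128.

$128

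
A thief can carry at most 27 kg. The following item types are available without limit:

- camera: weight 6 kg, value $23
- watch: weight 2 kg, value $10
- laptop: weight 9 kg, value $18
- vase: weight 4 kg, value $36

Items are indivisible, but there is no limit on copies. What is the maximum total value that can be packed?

$226

Best value-per-unit is vase at 36/4; filling with it alone gives 6×36 = 216.
Optimal mix: 1×watch + 6×vase → weight 26, value 226.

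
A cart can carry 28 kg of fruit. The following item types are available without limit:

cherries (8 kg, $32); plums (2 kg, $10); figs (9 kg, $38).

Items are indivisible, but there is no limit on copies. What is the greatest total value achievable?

$140

Best value-per-unit is plums at 10/2, and filling with it alone uses weight 14×2=28. No mix of the others beats 14×10 = 140.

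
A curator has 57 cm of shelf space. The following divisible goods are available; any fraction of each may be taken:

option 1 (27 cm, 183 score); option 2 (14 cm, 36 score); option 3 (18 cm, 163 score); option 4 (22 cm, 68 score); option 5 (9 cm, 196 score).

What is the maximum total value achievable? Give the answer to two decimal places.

Take in order of value per unit:
- option 5 (196/9 per unit): all 9 → value 196, running total 196.00
- option 3 (163/18 per unit): all 18 → value 163, running total 359.00
- option 1 (183/27 per unit): all 27 → value 183, running total 542.00
- option 4 (68/22 per unit): 3 of 22 → value 3×68/22 = 9.2727, running total 551.27
Total 551.27.

551.27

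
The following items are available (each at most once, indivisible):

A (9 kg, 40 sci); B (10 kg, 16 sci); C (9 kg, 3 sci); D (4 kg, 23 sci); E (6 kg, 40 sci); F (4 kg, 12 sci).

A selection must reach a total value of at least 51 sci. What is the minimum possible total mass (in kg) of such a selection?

Subsets with value ≥ 51, sorted by total mass:
- D+E: mass 10, value 63
- E+F: mass 10, value 52
- A+D: mass 13, value 63
- A+F: mass 13, value 52
Minimum mass: 10 kg.

10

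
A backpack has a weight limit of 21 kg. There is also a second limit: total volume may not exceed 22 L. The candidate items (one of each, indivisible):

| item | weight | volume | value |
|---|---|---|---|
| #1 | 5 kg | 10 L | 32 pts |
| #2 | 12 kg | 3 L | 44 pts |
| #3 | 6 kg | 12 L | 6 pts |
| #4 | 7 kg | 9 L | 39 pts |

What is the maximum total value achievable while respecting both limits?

83 pts

Feasible sets respecting both limits:
- #2+#4: weight 19, volume 12, value 83
- #1+#2: weight 17, volume 13, value 76
- #1+#4: weight 12, volume 19, value 71
Best: 83 pts.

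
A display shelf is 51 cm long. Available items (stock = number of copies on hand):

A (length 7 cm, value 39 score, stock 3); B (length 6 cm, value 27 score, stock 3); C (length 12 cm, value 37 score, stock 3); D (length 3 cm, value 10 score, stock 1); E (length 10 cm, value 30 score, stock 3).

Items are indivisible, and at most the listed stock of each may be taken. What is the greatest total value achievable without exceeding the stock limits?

235 score

Top feasible selections:
- 3×A + 3×B + 1×C: length 51, value 235
- 3×A + 3×B + 1×E: length 49, value 228
Best: 235 score.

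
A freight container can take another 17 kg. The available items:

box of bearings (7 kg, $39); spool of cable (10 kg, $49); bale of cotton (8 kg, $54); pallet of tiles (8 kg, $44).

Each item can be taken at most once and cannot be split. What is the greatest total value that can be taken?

Check high-value combinations within 17 kg:
- bale of cotton+pallet of tiles: weight 8+8=16, value 54+44=98
- box of bearings+bale of cotton: weight 7+8=15, value 39+54=93
- box of bearings+spool of cable: weight 7+10=17, value 39+49=88
- box of bearings+pallet of tiles: weight 7+8=15, value 39+44=83
- bale of cotton: weight 8, value 54
Best: $98.

$98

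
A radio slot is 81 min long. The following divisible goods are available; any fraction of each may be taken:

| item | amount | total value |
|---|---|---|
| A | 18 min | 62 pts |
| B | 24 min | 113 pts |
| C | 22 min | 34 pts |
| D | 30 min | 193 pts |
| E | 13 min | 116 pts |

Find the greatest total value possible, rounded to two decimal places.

470.22

Take in order of value per unit:
- E (116/13 per unit): all 13 → value 116, running total 116.00
- D (193/30 per unit): all 30 → value 193, running total 309.00
- B (113/24 per unit): all 24 → value 113, running total 422.00
- A (62/18 per unit): 14 of 18 → value 14×62/18 = 48.2222, running total 470.22
Total 470.22.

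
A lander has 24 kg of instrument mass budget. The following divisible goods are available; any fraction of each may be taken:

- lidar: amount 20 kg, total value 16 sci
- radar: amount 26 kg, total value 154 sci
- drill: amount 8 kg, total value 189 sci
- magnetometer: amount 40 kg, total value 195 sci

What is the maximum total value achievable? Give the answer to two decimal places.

Take in order of value per unit:
- drill (189/8 per unit): all 8 → value 189, running total 189.00
- radar (154/26 per unit): 16 of 26 → value 16×154/26 = 94.7692, running total 283.77
Total 283.77.

283.77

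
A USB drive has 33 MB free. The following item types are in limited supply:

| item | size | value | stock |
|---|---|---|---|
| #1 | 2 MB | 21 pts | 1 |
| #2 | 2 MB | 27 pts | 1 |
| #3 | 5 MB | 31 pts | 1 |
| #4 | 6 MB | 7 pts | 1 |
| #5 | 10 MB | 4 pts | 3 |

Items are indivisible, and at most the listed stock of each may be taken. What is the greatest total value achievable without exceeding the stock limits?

90 pts

Best selections within size 33 and stock limits:
- 1×#1 + 1×#2 + 1×#3 + 1×#4 + 1×#5: size 25, value 90
- 1×#1 + 1×#2 + 1×#3 + 2×#5: size 29, value 87
Best: 90 pts.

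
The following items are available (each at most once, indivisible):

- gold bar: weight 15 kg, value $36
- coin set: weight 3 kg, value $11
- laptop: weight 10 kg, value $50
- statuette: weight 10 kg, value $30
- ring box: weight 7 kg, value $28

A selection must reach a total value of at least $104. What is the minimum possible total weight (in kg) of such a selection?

Subsets with value ≥ 104, sorted by total weight:
- laptop+statuette+ring box: weight 27, value 108
- coin set+laptop+statuette+ring box: weight 30, value 119
- gold bar+laptop+ring box: weight 32, value 114
Minimum weight: 27 kg.

27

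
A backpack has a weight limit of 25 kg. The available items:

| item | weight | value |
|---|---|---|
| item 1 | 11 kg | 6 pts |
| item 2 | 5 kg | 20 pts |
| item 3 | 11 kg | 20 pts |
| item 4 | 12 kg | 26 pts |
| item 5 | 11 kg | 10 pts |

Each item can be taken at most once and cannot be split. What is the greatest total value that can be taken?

46 pts

This is a 0/1 knapsack; check combinations near the capacity.
- item 2+item 4: weight 5+12=17, value 20+26=46
- item 3+item 4: weight 11+12=23, value 20+26=46
- item 2+item 3: weight 5+11=16, value 20+20=40
- item 4+item 5: weight 12+11=23, value 26+10=36
- item 1+item 4: weight 11+12=23, value 6+26=32
Best: 46 pts.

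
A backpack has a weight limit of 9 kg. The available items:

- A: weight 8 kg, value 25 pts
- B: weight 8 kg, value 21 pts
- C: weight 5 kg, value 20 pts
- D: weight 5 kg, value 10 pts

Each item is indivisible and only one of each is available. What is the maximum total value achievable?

25 pts

Check high-value combinations within 9 kg:
- A: weight 8, value 25
- B: weight 8, value 21
- C: weight 5, value 20
- D: weight 5, value 10
Best: 25 pts.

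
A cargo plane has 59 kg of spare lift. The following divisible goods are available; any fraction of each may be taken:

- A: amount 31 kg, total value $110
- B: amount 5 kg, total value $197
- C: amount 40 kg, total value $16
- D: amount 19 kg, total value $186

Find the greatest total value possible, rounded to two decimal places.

Take in order of value per unit:
- B (197/5 per unit): all 5 → value 197, running total 197.00
- D (186/19 per unit): all 19 → value 186, running total 383.00
- A (110/31 per unit): all 31 → value 110, running total 493.00
- C (16/40 per unit): 4 of 40 → value 4×16/40 = 1.6000, running total 494.60
Total 494.60.

494.60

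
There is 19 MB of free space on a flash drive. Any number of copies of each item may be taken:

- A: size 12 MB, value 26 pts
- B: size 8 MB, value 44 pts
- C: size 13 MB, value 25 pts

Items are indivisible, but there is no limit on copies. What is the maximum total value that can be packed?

Best value-per-unit is B at 44/8, and filling with it alone uses size 2×8=16. No mix of the others beats 2×44 = 88.

88 pts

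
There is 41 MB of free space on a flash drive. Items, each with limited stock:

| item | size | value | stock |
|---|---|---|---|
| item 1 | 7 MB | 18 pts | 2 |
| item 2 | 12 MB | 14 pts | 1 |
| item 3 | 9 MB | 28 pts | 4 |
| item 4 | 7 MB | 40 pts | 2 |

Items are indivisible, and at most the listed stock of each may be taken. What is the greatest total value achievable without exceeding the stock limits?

164 pts

Top feasible selections:
- 3×item 3 + 2×item 4: size 41, value 164
- 1×item 1 + 2×item 3 + 2×item 4: size 39, value 154
- 2×item 1 + 1×item 3 + 2×item 4: size 37, value 144
- 1×item 1 + 3×item 3 + 1×item 4: size 41, value 142
Best: 164 pts.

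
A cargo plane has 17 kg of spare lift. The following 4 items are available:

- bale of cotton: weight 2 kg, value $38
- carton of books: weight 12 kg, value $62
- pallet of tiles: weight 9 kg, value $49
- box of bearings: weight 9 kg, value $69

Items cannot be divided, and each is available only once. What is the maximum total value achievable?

$107

Check high-value combinations within 17 kg:
- bale of cotton+box of bearings: weight 2+9=11, value 38+69=107
- bale of cotton+carton of books: weight 2+12=14, value 38+62=100
- bale of cotton+pallet of tiles: weight 2+9=11, value 38+49=87
Best: $107.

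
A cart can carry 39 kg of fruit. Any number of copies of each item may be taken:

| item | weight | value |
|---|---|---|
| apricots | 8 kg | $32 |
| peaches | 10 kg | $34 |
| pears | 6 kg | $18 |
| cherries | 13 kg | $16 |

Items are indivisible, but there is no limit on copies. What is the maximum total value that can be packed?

Best value-per-unit is apricots at 32/8; filling with it alone gives 4×32 = 128.
Optimal mix: 4×apricots + 1×pears → weight 38, value 146.

$146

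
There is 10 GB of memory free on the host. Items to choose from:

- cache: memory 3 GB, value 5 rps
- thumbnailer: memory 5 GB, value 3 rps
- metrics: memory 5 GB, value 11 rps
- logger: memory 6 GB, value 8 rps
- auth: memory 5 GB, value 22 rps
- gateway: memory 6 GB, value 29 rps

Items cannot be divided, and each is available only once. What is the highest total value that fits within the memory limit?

Check high-value combinations within 10 GB:
- cache+gateway: memory 3+6=9, value 5+29=34
- metrics+auth: memory 5+5=10, value 11+22=33
- gateway: memory 6, value 29
- cache+auth: memory 3+5=8, value 5+22=27
- thumbnailer+auth: memory 5+5=10, value 3+22=25
Best: 34 rps.

34 rps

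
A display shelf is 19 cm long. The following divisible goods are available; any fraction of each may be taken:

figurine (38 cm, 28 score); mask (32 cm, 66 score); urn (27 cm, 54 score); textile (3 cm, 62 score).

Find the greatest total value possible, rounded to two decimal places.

95.00

Take in order of value per unit:
- textile (62/3 per unit): all 3 → value 62, running total 62.00
- mask (66/32 per unit): 16 of 32 → value 16×66/32 = 33.0000, running total 95.00
Total 95.00.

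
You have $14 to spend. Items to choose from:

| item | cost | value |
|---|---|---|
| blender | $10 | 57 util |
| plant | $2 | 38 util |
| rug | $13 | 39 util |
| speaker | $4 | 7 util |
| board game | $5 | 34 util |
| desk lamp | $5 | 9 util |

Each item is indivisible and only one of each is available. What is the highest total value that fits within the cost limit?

95 util

Check high-value combinations within $14:
- blender+plant: cost 10+2=12, value 57+38=95
- plant+board game+desk lamp: cost 2+5+5=12, value 38+34+9=81
- plant+speaker+board game: cost 2+4+5=11, value 38+7+34=79
- plant+board game: cost 2+5=7, value 38+34=72
- blender+speaker: cost 10+4=14, value 57+7=64
Best: 95 util.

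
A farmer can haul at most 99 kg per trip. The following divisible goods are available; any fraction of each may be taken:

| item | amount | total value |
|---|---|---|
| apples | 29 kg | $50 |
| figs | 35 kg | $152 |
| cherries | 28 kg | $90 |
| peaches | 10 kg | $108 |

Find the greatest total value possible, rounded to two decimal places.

394.83

Take in order of value per unit:
- peaches (108/10 per unit): all 10 → value 108, running total 108.00
- figs (152/35 per unit): all 35 → value 152, running total 260.00
- cherries (90/28 per unit): all 28 → value 90, running total 350.00
- apples (50/29 per unit): 26 of 29 → value 26×50/29 = 44.8276, running total 394.83
Total 394.83.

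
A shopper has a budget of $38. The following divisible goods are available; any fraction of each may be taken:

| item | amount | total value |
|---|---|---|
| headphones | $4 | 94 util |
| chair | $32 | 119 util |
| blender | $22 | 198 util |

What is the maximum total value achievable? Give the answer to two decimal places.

Take in order of value per unit:
- headphones (94/4 per unit): all 4 → value 94, running total 94.00
- blender (198/22 per unit): all 22 → value 198, running total 292.00
- chair (119/32 per unit): 12 of 32 → value 12×119/32 = 44.6250, running total 336.63
Total 336.63.

336.63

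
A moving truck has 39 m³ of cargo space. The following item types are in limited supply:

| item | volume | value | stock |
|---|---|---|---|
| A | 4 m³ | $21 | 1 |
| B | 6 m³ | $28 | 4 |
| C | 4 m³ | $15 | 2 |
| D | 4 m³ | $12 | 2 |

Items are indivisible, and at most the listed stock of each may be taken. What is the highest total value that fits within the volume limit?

Best selections within volume 39 and stock limits:
- 1×A + 4×B + 2×C: volume 36, value 163
- 1×A + 4×B + 1×C + 1×D: volume 36, value 160
- 1×A + 3×B + 2×C + 2×D: volume 38, value 159
Best: $163.

$163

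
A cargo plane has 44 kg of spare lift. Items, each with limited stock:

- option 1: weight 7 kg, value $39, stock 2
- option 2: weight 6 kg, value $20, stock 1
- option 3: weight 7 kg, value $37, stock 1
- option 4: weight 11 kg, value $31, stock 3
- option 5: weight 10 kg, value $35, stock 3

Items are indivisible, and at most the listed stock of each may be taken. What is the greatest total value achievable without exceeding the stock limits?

$185

Top feasible selections:
- 2×option 1 + 1×option 3 + 2×option 5: weight 41, value 185
- 2×option 1 + 3×option 5: weight 44, value 183
Best: $185.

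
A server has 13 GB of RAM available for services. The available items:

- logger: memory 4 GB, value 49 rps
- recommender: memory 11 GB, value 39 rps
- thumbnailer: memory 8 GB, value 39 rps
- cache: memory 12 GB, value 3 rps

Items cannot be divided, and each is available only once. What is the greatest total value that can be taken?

This is a 0/1 knapsack; check combinations near the capacity.
- logger+thumbnailer: memory 4+8=12, value 49+39=88
- logger: memory 4, value 49
- thumbnailer: memory 8, value 39
- recommender: memory 11, value 39
- cache: memory 12, value 3
Best: 88 rps.

88 rps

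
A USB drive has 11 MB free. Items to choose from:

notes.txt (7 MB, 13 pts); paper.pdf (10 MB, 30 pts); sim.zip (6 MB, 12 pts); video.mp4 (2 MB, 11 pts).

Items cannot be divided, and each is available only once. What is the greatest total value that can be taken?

30 pts

Check high-value combinations within 11 MB:
- paper.pdf: size 10, value 30
- notes.txt+video.mp4: size 7+2=9, value 13+11=24
- sim.zip+video.mp4: size 6+2=8, value 12+11=23
- notes.txt: size 7, value 13
Best: 30 pts.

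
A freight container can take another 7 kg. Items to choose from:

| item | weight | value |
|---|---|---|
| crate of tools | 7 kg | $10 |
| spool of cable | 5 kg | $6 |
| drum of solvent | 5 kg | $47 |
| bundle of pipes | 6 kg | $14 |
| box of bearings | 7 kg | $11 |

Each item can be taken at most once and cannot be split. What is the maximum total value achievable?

$47

Check high-value combinations within 7 kg:
- drum of solvent: weight 5, value 47
- bundle of pipes: weight 6, value 14
- box of bearings: weight 7, value 11
- crate of tools: weight 7, value 10
- spool of cable: weight 5, value 6
Best: $47.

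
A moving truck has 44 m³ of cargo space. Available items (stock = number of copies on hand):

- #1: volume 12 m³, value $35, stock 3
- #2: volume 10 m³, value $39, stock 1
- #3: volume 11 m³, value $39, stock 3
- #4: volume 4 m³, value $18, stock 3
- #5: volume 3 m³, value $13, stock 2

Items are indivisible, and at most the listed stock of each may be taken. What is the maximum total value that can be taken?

$171

Best selections within volume 44 and stock limits:
- 1×#2 + 2×#3 + 3×#4: volume 44, value 171
- 1×#2 + 2×#3 + 2×#4 + 1×#5: volume 43, value 166
Best: $171.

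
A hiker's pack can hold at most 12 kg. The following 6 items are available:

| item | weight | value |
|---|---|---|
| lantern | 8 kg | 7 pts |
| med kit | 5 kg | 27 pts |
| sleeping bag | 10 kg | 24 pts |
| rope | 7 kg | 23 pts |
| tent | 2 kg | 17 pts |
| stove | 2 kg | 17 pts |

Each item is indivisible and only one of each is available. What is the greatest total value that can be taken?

Check high-value combinations within 12 kg:
- med kit+tent+stove: weight 5+2+2=9, value 27+17+17=61
- rope+tent+stove: weight 7+2+2=11, value 23+17+17=57
- med kit+rope: weight 5+7=12, value 27+23=50
- med kit+tent: weight 5+2=7, value 27+17=44
Best: 61 pts.

61 pts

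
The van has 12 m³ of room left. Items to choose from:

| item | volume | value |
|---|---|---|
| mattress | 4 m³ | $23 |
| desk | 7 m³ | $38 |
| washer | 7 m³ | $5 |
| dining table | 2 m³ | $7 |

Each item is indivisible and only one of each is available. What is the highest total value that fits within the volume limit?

Check high-value combinations within 12 m³:
- mattress+desk: volume 4+7=11, value 23+38=61
- desk+dining table: volume 7+2=9, value 38+7=45
- desk: volume 7, value 38
Best: $61.

$61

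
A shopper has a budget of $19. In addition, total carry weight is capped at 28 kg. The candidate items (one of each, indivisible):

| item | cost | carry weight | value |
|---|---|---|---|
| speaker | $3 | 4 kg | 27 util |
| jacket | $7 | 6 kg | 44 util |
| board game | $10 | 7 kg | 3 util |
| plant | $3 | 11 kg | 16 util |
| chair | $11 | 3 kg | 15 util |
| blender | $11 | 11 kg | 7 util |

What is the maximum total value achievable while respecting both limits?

Feasible sets respecting both limits:
- speaker+jacket+plant: cost 13, carry weight 21, value 87
- speaker+jacket: cost 10, carry weight 10, value 71
- jacket+plant: cost 10, carry weight 17, value 60
Best: 87 util.

87 util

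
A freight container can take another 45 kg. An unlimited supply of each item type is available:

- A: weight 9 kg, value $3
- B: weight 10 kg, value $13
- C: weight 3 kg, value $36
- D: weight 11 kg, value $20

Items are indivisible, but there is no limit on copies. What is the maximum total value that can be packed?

Best value-per-unit is C at 36/3, and filling with it alone uses weight 15×3=45. No mix of the others beats 15×36 = 540.

$540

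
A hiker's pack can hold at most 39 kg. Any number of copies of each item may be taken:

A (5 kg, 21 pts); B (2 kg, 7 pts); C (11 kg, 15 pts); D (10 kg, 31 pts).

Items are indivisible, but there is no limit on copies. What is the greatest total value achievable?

161 pts

Best value-per-unit is A at 21/5; filling with it alone gives 7×21 = 147.
Optimal mix: 7×A + 2×B → weight 39, value 161.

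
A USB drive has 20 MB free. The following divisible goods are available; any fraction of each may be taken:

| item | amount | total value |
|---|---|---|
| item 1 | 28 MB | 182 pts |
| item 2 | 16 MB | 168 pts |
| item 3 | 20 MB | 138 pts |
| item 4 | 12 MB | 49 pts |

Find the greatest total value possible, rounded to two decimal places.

195.60

Take in order of value per unit:
- item 2 (168/16 per unit): all 16 → value 168, running total 168.00
- item 3 (138/20 per unit): 4 of 20 → value 4×138/20 = 27.6000, running total 195.60
Total 195.60.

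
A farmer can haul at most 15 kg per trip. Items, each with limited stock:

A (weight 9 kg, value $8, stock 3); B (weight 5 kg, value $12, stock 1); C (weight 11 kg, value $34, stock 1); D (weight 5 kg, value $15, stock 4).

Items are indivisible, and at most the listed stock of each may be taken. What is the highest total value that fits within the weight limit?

$45

Top feasible selections:
- 3×D: weight 15, value 45
- 1×B + 2×D: weight 15, value 42
Best: $45.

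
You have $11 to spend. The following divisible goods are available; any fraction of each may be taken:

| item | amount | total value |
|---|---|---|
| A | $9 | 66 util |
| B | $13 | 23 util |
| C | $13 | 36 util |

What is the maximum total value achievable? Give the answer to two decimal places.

Take in order of value per unit:
- A (66/9 per unit): all 9 → value 66, running total 66.00
- C (36/13 per unit): 2 of 13 → value 2×36/13 = 5.5385, running total 71.54
Total 71.54.

71.54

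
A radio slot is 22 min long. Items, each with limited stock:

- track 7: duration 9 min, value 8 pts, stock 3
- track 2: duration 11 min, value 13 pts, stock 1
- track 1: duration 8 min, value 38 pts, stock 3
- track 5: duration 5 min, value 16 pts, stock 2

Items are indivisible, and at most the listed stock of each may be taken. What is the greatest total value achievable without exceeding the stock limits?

Top feasible selections:
- 2×track 1 + 1×track 5: duration 21, value 92
- 2×track 1: duration 16, value 76
- 1×track 1 + 2×track 5: duration 18, value 70
Best: 92 pts.

92 pts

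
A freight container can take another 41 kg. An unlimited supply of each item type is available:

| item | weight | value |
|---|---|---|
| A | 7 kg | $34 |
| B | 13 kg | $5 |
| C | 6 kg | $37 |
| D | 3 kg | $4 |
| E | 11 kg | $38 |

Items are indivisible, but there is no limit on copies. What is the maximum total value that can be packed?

Best value-per-unit is C at 37/6; filling with it alone gives 6×37 = 222.
Optimal mix: 6×C + 1×D → weight 39, value 226.

$226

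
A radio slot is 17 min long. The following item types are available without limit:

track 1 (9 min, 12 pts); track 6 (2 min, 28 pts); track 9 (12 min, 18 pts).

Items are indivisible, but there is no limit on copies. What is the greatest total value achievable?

224 pts

Best value-per-unit is track 6 at 28/2, and filling with it alone uses duration 8×2=16. No mix of the others beats 8×28 = 224.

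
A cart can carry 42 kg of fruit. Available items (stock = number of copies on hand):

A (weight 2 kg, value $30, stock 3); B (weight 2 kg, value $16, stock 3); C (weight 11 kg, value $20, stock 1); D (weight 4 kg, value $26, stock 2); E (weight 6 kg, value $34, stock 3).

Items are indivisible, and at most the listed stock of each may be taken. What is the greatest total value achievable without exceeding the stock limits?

$292

Top feasible selections:
- 3×A + 3×B + 2×D + 3×E: weight 38, value 292
- 3×A + 2×B + 2×D + 3×E: weight 36, value 276
- 3×A + 3×B + 1×D + 3×E: weight 34, value 266
- 2×A + 3×B + 2×D + 3×E: weight 36, value 262
Best: $292.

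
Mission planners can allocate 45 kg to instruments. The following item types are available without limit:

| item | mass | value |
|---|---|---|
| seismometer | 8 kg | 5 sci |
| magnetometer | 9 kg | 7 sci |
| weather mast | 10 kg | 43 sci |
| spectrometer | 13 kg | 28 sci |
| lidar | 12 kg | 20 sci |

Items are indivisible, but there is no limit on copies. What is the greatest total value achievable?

Best value-per-unit is weather mast at 43/10, and filling with it alone uses mass 4×10=40. No mix of the others beats 4×43 = 172.

172 sci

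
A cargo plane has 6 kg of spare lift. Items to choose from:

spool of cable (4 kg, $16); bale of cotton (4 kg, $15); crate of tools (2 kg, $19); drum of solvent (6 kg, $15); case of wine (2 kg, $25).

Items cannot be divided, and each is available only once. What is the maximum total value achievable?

Check high-value combinations within 6 kg:
- crate of tools+case of wine: weight 2+2=4, value 19+25=44
- spool of cable+case of wine: weight 4+2=6, value 16+25=41
- bale of cotton+case of wine: weight 4+2=6, value 15+25=40
- spool of cable+crate of tools: weight 4+2=6, value 16+19=35
- bale of cotton+crate of tools: weight 4+2=6, value 15+19=34
Best: $44.

$44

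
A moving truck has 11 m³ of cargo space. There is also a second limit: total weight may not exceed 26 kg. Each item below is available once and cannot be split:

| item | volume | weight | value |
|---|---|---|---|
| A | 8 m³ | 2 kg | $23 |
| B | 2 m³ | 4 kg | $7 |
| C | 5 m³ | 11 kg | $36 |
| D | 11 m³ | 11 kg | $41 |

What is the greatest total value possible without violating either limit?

$43

Feasible sets respecting both limits:
- B+C: volume 7, weight 15, value 43
- D: volume 11, weight 11, value 41
- C: volume 5, weight 11, value 36
Best: $43.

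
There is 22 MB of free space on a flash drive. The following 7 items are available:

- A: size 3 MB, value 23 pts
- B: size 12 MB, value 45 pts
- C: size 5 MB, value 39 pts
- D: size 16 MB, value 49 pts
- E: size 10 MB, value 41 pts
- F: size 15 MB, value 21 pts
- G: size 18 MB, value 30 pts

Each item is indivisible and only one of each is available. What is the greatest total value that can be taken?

Check high-value combinations within 22 MB:
- A+B+C: size 3+12+5=20, value 23+45+39=107
- A+C+E: size 3+5+10=18, value 23+39+41=103
- C+D: size 5+16=21, value 39+49=88
Best: 107 pts.

107 pts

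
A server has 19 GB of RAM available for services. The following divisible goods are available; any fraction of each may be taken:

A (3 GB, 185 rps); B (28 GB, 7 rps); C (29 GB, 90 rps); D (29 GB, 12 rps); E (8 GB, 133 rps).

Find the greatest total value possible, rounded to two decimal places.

Take in order of value per unit:
- A (185/3 per unit): all 3 → value 185, running total 185.00
- E (133/8 per unit): all 8 → value 133, running total 318.00
- C (90/29 per unit): 8 of 29 → value 8×90/29 = 24.8276, running total 342.83
Total 342.83.

342.83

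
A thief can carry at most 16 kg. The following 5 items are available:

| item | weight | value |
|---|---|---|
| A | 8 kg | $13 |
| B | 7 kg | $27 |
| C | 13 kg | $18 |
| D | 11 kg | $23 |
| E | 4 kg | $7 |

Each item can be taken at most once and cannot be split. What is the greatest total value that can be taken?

Check high-value combinations within 16 kg:
- A+B: weight 8+7=15, value 13+27=40
- B+E: weight 7+4=11, value 27+7=34
- D+E: weight 11+4=15, value 23+7=30
- B: weight 7, value 27
Best: $40.

$40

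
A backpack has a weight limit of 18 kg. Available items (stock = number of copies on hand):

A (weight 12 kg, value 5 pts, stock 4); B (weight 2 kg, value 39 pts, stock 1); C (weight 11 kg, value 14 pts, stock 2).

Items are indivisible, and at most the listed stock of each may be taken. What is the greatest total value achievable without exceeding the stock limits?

53 pts

Top feasible selections:
- 1×B + 1×C: weight 13, value 53
- 1×A + 1×B: weight 14, value 44
Best: 53 pts.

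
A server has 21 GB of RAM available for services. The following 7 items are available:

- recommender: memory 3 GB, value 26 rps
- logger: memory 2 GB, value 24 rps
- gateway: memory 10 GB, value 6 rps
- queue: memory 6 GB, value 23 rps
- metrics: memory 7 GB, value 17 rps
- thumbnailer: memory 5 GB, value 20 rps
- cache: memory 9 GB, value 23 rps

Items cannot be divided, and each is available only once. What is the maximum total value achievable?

96 rps

This is a 0/1 knapsack; check combinations near the capacity.
- recommender+logger+queue+cache: memory 3+2+6+9=20, value 26+24+23+23=96
- recommender+logger+queue+thumbnailer: memory 3+2+6+5=16, value 26+24+23+20=93
- recommender+logger+thumbnailer+cache: memory 3+2+5+9=19, value 26+24+20+23=93
- recommender+logger+queue+metrics: memory 3+2+6+7=18, value 26+24+23+17=90
Best: 96 rps.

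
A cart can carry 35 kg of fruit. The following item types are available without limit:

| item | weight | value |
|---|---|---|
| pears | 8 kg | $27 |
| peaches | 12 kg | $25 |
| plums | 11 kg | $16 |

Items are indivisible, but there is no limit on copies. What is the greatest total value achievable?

Best value-per-unit is pears at 27/8, and filling with it alone uses weight 4×8=32. No mix of the others beats 4×27 = 108.

$108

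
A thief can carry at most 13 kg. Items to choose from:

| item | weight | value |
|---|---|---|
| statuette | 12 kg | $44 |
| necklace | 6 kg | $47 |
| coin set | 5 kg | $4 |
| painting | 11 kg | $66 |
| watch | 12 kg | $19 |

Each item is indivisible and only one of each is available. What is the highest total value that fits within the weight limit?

Check high-value combinations within 13 kg:
- painting: weight 11, value 66
- necklace+coin set: weight 6+5=11, value 47+4=51
- necklace: weight 6, value 47
- statuette: weight 12, value 44
Best: $66.

$66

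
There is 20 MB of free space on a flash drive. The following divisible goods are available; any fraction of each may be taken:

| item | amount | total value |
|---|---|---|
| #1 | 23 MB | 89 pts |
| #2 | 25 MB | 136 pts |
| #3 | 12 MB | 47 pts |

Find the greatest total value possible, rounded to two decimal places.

Take in order of value per unit:
- #2 (136/25 per unit): 20 of 25 → value 20×136/25 = 108.8000, running total 108.80
Total 108.80.

108.80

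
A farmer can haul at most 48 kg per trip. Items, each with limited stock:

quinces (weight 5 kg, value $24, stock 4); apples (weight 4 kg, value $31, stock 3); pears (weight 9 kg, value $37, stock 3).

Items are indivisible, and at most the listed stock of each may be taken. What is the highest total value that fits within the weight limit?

$239

Best selections within weight 48 and stock limits:
- 3×quinces + 3×apples + 2×pears: weight 45, value 239
- 4×quinces + 2×apples + 2×pears: weight 46, value 232
- 1×quinces + 3×apples + 3×pears: weight 44, value 228
Best: $239.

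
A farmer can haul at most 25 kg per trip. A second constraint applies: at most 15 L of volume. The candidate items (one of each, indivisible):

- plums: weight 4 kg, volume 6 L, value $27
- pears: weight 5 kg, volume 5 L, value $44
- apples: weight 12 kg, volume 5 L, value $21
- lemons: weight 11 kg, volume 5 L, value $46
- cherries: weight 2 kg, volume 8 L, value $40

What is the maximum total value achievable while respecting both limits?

Feasible sets respecting both limits:
- pears+lemons: weight 16, volume 10, value 90
- lemons+cherries: weight 13, volume 13, value 86
- pears+cherries: weight 7, volume 13, value 84
Best: $90.

$90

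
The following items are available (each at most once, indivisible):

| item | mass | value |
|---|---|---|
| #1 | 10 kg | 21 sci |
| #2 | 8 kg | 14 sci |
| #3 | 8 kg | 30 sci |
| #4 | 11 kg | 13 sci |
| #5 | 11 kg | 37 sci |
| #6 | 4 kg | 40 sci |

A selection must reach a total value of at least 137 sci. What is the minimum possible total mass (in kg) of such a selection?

Subsets with value ≥ 137, sorted by total mass:
- #1+#2+#3+#5+#6: mass 41, value 142
- #1+#3+#4+#5+#6: mass 44, value 141
Minimum mass: 41 kg.

41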